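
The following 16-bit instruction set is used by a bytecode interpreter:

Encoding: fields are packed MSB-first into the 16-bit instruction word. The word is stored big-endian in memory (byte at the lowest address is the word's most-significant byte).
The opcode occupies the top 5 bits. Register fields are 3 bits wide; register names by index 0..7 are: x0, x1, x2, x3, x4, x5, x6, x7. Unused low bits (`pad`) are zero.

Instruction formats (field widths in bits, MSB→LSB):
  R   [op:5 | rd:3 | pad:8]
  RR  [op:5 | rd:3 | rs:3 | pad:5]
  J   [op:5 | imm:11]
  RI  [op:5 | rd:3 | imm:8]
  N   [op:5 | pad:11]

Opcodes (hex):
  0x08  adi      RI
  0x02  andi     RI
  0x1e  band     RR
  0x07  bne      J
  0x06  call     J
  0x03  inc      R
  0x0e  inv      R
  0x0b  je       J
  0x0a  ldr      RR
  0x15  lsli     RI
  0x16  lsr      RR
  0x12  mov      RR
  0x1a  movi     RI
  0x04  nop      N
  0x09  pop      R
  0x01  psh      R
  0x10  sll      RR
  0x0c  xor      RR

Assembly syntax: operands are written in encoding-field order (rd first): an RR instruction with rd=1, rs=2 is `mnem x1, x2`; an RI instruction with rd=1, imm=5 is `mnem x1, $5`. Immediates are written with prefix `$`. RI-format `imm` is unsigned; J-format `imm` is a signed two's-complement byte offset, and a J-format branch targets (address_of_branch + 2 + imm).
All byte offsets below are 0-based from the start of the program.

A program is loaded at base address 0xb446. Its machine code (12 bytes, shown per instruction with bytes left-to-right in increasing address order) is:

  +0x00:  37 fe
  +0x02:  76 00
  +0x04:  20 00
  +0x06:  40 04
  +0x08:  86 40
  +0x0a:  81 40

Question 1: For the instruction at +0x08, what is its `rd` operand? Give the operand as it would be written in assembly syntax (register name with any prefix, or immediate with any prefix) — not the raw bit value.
@+08  big-endian(86 40) = 0x8640
  top 5b → 0x10 → sll [RR]
  [10:8] rd=6 = x6
  [7:5] rs=2 = x2

x6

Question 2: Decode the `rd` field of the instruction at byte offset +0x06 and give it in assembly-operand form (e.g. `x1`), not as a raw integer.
@+06  big-endian(40 04) = 0x4004
  opcode bits[15:11]=0x8: adi/RI
  [10:8] rd=0 = x0
  [7:0] imm=4 = $4

x0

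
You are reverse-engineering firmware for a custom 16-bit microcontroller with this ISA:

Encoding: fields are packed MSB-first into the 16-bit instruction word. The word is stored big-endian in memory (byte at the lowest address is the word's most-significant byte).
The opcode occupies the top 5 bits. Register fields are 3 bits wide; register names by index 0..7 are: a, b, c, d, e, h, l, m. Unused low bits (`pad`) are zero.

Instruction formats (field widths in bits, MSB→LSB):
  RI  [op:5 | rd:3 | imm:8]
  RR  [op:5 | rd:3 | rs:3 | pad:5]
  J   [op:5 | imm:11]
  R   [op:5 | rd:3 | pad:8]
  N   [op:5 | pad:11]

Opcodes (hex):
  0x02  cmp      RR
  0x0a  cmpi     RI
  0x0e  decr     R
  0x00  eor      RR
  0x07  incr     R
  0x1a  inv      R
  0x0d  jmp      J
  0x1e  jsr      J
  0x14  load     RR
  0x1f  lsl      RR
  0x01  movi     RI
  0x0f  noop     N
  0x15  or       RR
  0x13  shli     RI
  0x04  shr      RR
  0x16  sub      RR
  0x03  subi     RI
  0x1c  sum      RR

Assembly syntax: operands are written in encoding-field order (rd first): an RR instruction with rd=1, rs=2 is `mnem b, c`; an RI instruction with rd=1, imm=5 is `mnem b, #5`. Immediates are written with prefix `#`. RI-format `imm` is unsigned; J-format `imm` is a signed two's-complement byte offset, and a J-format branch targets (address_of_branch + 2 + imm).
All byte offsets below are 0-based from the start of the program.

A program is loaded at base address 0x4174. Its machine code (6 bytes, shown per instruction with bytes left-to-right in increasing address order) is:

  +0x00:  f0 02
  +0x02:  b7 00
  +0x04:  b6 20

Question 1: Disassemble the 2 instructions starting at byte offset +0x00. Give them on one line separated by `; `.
jsr #2; sub m, a

[00] f0 02 → 0xf002
  opcode bits[15:11]=0x1e: jsr/J
  imm@[10:0]=0x2 ⇒ #2
[02] b7 00 → 0xb700
  opcode bits[15:11]=0x16: sub/RR
  rd@[10:8]=0x7 ⇒ m
  rs@[7:5]=0x0 ⇒ a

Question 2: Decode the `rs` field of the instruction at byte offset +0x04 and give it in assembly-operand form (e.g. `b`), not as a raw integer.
+0x04: b6 20 ⇒ word 0xb620 (big)
  opcode bits[15:11]=0x16: sub/RR
  [10:8] rd=6 = l
  [7:5] rs=1 = b

b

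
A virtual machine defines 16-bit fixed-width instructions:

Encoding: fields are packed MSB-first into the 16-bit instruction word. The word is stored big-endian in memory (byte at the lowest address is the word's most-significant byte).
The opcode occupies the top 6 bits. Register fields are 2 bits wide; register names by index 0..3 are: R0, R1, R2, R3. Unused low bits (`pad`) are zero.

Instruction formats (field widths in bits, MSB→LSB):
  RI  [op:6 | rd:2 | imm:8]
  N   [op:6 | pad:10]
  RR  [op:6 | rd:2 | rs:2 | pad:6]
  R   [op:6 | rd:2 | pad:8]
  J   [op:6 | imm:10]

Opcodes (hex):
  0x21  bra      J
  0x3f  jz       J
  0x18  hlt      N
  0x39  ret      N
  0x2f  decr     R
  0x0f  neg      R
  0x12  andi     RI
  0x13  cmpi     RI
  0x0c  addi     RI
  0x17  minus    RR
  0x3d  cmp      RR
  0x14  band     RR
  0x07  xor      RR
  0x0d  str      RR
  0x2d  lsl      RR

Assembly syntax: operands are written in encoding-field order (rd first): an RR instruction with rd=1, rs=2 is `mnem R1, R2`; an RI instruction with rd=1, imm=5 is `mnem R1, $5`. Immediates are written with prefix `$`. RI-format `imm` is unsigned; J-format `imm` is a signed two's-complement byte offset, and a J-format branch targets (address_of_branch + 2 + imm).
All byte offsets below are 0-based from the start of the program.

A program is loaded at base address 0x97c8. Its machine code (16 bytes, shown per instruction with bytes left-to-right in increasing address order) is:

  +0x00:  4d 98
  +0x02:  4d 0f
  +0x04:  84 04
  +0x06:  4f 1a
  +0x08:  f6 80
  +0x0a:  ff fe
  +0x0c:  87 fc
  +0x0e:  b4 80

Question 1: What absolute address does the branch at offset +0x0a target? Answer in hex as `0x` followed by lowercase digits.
0x97d2

[0a] ff fe → 0xfffe
  top 6b → 0x3f → jz [J]
  [9:0] imm=1022 (s10→-2) = $-2
  target = base 0x97c8 + off 0x0a + 2 + imm -2 = 0x97d2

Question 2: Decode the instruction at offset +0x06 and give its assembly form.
cmpi R3, $26

+0x06: 4f 1a ⇒ word 0x4f1a (big)
  top 6b → 0x13 → cmpi [RI]
  rd: (w>>8)&0x3=0x3 → R3
  imm: (w>>0)&0xff=0x1a → $26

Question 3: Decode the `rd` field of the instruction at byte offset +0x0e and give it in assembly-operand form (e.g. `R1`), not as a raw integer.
[0e] b4 80 → 0xb480
  opcode bits[15:10]=0x2d: lsl/RR
  [9:8] rd=0 = R0
  [7:6] rs=2 = R2

R0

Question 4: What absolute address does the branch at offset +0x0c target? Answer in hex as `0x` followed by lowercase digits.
0x97d2

@+0c  big-endian(87 fc) = 0x87fc
  opcode bits[15:10]=0x21: bra/J
  imm: (w>>0)&0x3ff=0x3fc (s10→-4) → $-4
  target = base 0x97c8 + off 0x0c + 2 + imm -4 = 0x97d2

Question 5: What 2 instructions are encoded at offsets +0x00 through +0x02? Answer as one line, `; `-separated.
cmpi R1, $152; cmpi R1, $15

off 0x00: read 4d 98 as big → 0x4d98
  op=0x4d98>>10=0x13 ⇒ cmpi (RI)
  rd: (w>>8)&0x3=0x1 → R1
  imm: (w>>0)&0xff=0x98 → $152
off 0x02: read 4d 0f as big → 0x4d0f
  op=0x4d0f>>10=0x13 ⇒ cmpi (RI)
  rd: (w>>8)&0x3=0x1 → R1
  imm: (w>>0)&0xff=0xf → $15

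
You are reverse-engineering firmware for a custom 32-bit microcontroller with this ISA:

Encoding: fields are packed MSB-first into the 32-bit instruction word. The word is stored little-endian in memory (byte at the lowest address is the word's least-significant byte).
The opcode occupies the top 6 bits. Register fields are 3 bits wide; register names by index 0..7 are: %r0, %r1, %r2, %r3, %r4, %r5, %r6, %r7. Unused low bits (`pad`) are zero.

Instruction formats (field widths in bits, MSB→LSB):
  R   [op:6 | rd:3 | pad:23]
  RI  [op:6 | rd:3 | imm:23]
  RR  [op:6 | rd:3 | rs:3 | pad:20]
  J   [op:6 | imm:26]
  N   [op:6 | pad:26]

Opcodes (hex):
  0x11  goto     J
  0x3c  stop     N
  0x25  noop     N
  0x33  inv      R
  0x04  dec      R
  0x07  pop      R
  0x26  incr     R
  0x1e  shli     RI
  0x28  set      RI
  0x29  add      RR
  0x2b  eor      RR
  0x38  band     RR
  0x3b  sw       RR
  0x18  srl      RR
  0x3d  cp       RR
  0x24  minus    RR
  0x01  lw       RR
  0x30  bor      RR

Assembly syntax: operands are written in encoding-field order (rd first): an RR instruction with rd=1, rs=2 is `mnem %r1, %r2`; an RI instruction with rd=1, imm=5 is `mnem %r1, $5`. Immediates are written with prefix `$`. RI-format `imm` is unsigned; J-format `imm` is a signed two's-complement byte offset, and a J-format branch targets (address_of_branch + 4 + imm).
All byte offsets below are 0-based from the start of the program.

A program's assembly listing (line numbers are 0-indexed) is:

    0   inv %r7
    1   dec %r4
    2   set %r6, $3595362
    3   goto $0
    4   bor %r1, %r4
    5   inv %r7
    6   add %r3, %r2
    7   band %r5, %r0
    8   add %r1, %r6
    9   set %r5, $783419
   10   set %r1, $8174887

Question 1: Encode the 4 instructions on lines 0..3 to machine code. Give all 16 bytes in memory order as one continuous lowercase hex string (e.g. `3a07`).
000080cf0000001262dc36a300000044

line 0 (inv): pack op=0x33:6|rd=7:3|pad=0:23 = 0xcf800000; little→ 00 00 80 cf
line 1 (dec): pack op=0x4:6|rd=4:3|pad=0:23 = 0x12000000; little→ 00 00 00 12
line 2 (set): pack op=0x28:6|rd=6:3|imm=3595362:23 = 0xa336dc62; little→ 62 dc 36 a3
line 3 (goto): pack op=0x11:6|imm=0:26 = 0x44000000; little→ 00 00 00 44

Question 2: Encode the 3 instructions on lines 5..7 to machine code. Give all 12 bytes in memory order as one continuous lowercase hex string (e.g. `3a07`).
line 5 (inv): pack op=0x33:6|rd=7:3|pad=0:23 = 0xcf800000; little→ 00 00 80 cf
line 6 (add): pack op=0x29:6|rd=3:3|rs=2:3|pad=0:20 = 0xa5a00000; little→ 00 00 a0 a5
line 7 (band): pack op=0x38:6|rd=5:3|rs=0:3|pad=0:20 = 0xe2800000; little→ 00 00 80 e2

000080cf0000a0a5000080e2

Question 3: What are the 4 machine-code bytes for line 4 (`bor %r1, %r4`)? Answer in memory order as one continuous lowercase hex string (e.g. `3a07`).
0000c0c0

line 4 (bor): pack op=0x30:6|rd=1:3|rs=4:3|pad=0:20 = 0xc0c00000; little→ 00 00 c0 c0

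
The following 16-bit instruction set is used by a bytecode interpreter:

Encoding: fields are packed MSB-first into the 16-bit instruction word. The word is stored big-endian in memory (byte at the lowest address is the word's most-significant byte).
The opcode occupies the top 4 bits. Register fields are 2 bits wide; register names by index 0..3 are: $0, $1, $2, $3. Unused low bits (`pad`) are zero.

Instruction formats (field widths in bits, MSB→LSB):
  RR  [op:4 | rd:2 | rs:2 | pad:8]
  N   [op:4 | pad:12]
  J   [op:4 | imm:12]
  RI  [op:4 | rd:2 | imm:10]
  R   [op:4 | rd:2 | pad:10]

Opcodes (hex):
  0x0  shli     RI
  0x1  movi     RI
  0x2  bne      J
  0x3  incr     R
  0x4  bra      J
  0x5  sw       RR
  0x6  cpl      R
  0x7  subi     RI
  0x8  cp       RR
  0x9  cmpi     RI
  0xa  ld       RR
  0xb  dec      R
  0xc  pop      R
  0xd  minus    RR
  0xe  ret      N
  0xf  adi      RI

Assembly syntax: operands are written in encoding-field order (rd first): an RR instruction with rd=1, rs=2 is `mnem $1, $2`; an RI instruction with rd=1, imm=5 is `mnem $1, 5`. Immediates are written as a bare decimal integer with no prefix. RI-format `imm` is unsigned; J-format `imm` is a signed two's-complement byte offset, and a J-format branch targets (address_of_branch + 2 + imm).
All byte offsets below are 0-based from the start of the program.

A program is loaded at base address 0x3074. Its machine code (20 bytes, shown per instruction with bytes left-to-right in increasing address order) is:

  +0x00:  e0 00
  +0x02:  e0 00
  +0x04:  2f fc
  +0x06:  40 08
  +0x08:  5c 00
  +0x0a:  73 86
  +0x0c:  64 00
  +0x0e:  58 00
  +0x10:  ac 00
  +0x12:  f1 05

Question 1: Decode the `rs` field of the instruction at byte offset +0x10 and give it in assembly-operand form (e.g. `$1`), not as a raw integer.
[10] ac 00 → 0xac00
  op=0xac00>>12=0xa ⇒ ld (RR)
  rd@[11:10]=0x3 ⇒ $3
  rs@[9:8]=0x0 ⇒ $0

$0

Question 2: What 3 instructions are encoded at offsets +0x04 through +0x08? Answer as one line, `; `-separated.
@+04  big-endian(2f fc) = 0x2ffc
  top 4b → 0x2 → bne [J]
  [11:0] imm=4092 (s12→-4) = -4
@+06  big-endian(40 08) = 0x4008
  top 4b → 0x4 → bra [J]
  [11:0] imm=8 = 8
@+08  big-endian(5c 00) = 0x5c00
  top 4b → 0x5 → sw [RR]
  [11:10] rd=3 = $3
  [9:8] rs=0 = $0

bne -4; bra 8; sw $3, $0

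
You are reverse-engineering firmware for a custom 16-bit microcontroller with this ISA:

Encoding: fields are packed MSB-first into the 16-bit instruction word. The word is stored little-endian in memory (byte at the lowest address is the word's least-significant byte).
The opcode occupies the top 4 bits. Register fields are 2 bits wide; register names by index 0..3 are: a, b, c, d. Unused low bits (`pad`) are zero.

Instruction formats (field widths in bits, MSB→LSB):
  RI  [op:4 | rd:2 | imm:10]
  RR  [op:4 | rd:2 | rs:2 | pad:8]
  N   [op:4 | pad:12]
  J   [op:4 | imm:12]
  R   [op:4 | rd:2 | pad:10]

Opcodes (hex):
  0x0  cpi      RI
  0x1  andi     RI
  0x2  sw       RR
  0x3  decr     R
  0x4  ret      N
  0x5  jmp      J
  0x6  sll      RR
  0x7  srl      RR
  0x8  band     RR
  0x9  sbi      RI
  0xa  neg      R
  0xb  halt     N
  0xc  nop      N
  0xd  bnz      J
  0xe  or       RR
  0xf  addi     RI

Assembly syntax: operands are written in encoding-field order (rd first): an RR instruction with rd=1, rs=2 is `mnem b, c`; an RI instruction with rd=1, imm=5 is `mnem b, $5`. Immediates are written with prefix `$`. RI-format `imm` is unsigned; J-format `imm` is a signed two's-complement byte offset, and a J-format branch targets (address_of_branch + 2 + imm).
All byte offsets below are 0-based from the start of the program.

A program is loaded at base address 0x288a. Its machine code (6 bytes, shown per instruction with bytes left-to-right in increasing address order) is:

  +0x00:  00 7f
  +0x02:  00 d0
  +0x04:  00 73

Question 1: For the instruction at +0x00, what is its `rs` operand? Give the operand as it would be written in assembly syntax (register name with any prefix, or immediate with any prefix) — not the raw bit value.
@+00  little-endian(00 7f) = 0x7f00
  top 4b → 0x7 → srl [RR]
  [11:10] rd=3 = d
  [9:8] rs=3 = d

d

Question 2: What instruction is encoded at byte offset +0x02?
@+02  little-endian(00 d0) = 0xd000
  opcode bits[15:12]=0xd: bnz/J
  imm@[11:0]=0x0 ⇒ $0

bnz $0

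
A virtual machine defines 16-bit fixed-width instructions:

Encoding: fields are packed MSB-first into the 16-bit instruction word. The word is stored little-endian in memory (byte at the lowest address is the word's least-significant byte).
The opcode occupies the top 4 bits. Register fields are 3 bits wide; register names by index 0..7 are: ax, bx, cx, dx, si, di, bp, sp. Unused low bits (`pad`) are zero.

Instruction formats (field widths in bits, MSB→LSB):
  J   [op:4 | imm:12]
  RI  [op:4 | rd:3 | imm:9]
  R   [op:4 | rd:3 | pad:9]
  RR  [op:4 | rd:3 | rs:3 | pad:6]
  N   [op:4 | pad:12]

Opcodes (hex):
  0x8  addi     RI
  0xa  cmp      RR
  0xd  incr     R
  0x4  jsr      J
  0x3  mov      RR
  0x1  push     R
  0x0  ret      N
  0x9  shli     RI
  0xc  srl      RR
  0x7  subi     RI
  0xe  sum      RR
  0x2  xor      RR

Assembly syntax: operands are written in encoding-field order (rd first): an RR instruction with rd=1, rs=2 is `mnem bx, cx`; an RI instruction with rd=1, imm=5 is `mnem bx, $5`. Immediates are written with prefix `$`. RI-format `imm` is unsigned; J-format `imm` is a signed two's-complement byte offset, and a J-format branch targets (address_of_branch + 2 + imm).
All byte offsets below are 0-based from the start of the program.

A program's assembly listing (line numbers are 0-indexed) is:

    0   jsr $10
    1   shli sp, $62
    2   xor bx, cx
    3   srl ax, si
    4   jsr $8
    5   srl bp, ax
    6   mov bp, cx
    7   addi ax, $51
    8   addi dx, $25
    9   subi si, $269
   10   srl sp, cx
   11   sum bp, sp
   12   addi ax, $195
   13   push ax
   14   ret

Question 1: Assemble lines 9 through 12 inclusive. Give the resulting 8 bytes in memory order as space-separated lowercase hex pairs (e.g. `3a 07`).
0d 79 80 ce c0 ed c3 80

9. subi fields op=0x7:4|rd=4:3|imm=269:9 → word 790dh → 0d 79
10. srl fields op=0xc:4|rd=7:3|rs=2:3|pad=0:6 → word ce80h → 80 ce
11. sum fields op=0xe:4|rd=6:3|rs=7:3|pad=0:6 → word edc0h → c0 ed
12. addi fields op=0x8:4|rd=0:3|imm=195:9 → word 80c3h → c3 80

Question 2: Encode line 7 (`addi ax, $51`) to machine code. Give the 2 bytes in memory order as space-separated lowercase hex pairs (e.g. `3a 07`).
L7: addi op=0x8:4|rd=0:3|imm=51:9 ⇒ 0x8033 ⇒ little 33 80

33 80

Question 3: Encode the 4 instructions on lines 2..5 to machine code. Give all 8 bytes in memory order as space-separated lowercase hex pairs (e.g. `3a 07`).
L2: xor op=0x2:4|rd=1:3|rs=2:3|pad=0:6 ⇒ 0x2280 ⇒ little 80 22
L3: srl op=0xc:4|rd=0:3|rs=4:3|pad=0:6 ⇒ 0xc100 ⇒ little 00 c1
L4: jsr op=0x4:4|imm=8:12 ⇒ 0x4008 ⇒ little 08 40
L5: srl op=0xc:4|rd=6:3|rs=0:3|pad=0:6 ⇒ 0xcc00 ⇒ little 00 cc

80 22 00 c1 08 40 00 cc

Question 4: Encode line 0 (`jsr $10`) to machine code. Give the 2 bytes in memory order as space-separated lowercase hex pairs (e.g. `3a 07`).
L0: jsr op=0x4:4|imm=10:12 ⇒ 0x400a ⇒ little 0a 40

0a 40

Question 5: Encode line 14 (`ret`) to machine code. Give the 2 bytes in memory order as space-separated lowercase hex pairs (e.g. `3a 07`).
14. ret fields op=0x0:4|pad=0:12 → word 0000h → 00 00

00 00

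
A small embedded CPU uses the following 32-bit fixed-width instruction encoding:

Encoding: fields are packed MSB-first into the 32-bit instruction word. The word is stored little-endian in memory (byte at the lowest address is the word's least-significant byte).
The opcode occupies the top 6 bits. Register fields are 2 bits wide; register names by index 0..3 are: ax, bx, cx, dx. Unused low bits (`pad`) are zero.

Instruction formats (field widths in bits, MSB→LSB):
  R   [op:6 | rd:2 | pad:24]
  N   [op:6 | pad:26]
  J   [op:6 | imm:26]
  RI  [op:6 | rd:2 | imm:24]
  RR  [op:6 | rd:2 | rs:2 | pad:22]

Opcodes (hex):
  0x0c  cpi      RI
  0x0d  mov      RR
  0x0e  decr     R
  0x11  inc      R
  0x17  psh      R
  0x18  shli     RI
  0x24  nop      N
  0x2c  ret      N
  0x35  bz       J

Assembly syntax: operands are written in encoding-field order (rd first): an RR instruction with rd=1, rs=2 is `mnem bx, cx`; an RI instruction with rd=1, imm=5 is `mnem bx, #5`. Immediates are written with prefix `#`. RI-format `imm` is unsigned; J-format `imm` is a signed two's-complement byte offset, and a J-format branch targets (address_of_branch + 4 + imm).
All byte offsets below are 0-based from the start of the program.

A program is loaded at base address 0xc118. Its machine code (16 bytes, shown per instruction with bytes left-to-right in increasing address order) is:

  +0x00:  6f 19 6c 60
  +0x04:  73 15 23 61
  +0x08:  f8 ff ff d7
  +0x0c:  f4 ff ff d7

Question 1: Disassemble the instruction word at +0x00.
@+00  little-endian(6f 19 6c 60) = 0x606c196f
  op=0x606c196f>>26=0x18 ⇒ shli (RI)
  rd: (w>>24)&0x3=0x0 → ax
  imm: (w>>0)&0xffffff=0x6c196f → #7084399

shli ax, #7084399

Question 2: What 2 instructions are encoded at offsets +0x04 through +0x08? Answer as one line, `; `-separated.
shli bx, #2299251; bz #-8

[04] 73 15 23 61 → 0x61231573
  top 6b → 0x18 → shli [RI]
  [25:24] rd=1 = bx
  [23:0] imm=2299251 = #2299251
[08] f8 ff ff d7 → 0xd7fffff8
  top 6b → 0x35 → bz [J]
  [25:0] imm=67108856 (s26→-8) = #-8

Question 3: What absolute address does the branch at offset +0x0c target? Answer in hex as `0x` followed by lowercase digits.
0xc11c

@+0c  little-endian(f4 ff ff d7) = 0xd7fffff4
  top 6b → 0x35 → bz [J]
  imm: (w>>0)&0x3ffffff=0x3fffff4 (s26→-12) → #-12
  target = base 0xc118 + off 0x0c + 4 + imm -12 = 0xc11c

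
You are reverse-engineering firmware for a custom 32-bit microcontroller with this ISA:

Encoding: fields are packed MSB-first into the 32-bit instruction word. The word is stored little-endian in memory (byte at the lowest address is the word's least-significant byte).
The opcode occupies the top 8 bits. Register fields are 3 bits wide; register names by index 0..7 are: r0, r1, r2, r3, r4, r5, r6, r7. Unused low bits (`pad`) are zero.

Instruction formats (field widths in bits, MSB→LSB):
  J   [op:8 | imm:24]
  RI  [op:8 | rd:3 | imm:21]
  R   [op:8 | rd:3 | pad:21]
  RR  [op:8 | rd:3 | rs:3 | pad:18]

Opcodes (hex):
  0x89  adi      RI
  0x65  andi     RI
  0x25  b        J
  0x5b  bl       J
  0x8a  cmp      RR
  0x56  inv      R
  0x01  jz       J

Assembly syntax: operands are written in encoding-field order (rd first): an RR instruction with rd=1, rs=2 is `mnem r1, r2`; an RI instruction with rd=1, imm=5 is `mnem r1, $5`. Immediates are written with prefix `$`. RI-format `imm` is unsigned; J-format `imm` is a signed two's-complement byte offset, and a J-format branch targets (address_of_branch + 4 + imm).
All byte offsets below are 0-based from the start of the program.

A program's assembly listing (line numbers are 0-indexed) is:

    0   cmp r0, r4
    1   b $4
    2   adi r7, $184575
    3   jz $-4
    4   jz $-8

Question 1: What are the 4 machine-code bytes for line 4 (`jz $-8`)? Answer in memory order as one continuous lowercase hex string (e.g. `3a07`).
line 4 (jz): pack op=0x1:8|imm=-8:24 = 0x01fffff8; little→ f8 ff ff 01

f8ffff01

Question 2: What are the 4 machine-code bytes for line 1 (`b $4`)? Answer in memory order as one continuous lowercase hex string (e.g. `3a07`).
04000025

1. b fields op=0x25:8|imm=4:24 → word 25000004h → 04 00 00 25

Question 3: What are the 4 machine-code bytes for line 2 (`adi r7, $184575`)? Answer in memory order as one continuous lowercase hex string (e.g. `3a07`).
L2: adi op=0x89:8|rd=7:3|imm=184575:21 ⇒ 0x89e2d0ff ⇒ little ff d0 e2 89

ffd0e289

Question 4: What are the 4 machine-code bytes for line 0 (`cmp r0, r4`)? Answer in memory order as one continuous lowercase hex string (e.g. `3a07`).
line 0 (cmp): pack op=0x8a:8|rd=0:3|rs=4:3|pad=0:18 = 0x8a100000; little→ 00 00 10 8a

0000108a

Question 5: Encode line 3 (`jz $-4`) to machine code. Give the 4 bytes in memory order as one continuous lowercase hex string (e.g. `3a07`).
fcffff01

3. jz fields op=0x1:8|imm=-4:24 → word 01fffffch → fc ff ff 01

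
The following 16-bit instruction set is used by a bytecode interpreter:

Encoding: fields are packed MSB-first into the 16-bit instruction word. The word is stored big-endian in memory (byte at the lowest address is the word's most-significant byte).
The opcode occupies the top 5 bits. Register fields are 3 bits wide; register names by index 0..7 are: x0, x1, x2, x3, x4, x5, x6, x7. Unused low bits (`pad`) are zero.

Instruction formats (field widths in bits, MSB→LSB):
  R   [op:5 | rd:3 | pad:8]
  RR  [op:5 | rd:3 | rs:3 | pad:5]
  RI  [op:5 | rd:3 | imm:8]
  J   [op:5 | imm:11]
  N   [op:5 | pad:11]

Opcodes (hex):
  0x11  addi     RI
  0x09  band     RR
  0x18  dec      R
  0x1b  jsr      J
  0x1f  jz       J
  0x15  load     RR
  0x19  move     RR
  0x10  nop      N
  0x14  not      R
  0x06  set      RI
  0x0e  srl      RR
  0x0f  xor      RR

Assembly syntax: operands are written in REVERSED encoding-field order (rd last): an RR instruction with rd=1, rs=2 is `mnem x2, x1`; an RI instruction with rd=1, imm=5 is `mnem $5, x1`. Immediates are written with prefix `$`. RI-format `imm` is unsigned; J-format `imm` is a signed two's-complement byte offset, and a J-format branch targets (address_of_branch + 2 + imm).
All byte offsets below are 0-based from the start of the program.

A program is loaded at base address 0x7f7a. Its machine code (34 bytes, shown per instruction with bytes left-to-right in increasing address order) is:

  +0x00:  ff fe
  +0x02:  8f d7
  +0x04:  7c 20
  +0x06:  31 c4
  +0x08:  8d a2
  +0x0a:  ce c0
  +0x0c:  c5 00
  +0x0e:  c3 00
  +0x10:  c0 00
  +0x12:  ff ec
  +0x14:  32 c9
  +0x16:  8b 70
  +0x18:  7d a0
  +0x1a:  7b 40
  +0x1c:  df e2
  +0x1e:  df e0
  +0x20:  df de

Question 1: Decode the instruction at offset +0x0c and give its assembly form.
@+0c  big-endian(c5 00) = 0xc500
  op=0xc500>>11=0x18 ⇒ dec (R)
  rd: (w>>8)&0x7=0x5 → x5

dec x5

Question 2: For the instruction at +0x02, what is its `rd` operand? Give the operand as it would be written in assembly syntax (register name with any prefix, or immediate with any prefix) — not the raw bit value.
off 0x02: read 8f d7 as big → 0x8fd7
  opcode bits[15:11]=0x11: addi/RI
  [10:8] rd=7 = x7
  [7:0] imm=215 = $215

x7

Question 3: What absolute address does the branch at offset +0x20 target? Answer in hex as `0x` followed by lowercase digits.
[20] df de → 0xdfde
  op=0xdfde>>11=0x1b ⇒ jsr (J)
  imm@[10:0]=0x7de (s11→-34) ⇒ $-34
  target = base 0x7f7a + off 0x20 + 2 + imm -34 = 0x7f7a

0x7f7a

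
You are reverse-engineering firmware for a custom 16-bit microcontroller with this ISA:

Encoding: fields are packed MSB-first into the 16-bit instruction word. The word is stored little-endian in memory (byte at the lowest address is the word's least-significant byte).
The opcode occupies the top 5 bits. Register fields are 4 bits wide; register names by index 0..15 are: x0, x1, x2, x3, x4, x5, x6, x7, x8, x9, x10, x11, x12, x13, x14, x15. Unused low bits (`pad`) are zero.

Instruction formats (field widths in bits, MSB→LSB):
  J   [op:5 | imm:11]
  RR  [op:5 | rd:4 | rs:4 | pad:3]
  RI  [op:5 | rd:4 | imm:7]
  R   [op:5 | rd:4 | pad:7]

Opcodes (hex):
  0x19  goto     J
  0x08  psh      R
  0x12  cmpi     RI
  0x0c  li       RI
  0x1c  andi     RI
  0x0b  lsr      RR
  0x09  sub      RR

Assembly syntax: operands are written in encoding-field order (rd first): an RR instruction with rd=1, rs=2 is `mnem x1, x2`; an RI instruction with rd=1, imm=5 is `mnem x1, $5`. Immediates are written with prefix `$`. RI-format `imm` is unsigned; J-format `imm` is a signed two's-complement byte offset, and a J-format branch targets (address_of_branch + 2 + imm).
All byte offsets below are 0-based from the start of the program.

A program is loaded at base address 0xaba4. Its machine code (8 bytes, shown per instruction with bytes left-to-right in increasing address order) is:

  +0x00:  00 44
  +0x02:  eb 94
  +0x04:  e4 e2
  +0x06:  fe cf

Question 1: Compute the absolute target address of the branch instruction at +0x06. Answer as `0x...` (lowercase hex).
[06] fe cf → 0xcffe
  opcode bits[15:11]=0x19: goto/J
  imm@[10:0]=0x7fe (s11→-2) ⇒ $-2
  target = base 0xaba4 + off 0x06 + 2 + imm -2 = 0xabaa

0xabaa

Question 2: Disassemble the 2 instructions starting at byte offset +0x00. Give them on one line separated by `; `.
@+00  little-endian(00 44) = 0x4400
  opcode bits[15:11]=0x8: psh/R
  [10:7] rd=8 = x8
@+02  little-endian(eb 94) = 0x94eb
  opcode bits[15:11]=0x12: cmpi/RI
  [10:7] rd=9 = x9
  [6:0] imm=107 = $107

psh x8; cmpi x9, $107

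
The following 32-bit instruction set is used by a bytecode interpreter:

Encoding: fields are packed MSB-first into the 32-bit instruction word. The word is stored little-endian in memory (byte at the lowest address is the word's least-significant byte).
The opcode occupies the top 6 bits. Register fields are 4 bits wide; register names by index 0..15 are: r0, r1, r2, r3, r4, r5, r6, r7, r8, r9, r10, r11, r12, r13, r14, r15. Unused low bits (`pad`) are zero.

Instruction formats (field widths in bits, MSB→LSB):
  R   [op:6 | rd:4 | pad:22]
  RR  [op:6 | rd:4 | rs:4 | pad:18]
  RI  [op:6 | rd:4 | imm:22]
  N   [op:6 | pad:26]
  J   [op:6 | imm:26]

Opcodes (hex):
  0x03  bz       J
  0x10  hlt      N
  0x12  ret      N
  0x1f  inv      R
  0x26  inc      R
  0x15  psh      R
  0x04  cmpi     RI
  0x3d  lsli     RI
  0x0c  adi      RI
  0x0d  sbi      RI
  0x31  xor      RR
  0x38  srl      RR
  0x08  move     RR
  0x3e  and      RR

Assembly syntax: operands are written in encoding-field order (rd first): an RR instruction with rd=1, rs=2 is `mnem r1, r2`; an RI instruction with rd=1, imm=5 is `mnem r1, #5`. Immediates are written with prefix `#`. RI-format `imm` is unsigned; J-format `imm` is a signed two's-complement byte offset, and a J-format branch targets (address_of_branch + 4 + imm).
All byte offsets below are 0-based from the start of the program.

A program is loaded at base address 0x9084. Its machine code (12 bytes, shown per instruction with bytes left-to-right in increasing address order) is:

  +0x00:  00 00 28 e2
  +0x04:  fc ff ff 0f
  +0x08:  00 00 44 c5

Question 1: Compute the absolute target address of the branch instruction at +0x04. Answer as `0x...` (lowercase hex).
off 0x04: read fc ff ff 0f as little → 0x0ffffffc
  op=0x0ffffffc>>26=0x3 ⇒ bz (J)
  [25:0] imm=67108860 (s26→-4) = #-4
  target = base 0x9084 + off 0x04 + 4 + imm -4 = 0x9088

0x9088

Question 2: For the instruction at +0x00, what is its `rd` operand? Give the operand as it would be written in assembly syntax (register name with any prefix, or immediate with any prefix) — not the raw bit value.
off 0x00: read 00 00 28 e2 as little → 0xe2280000
  top 6b → 0x38 → srl [RR]
  [25:22] rd=8 = r8
  [21:18] rs=10 = r10

r8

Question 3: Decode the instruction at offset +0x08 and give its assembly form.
@+08  little-endian(00 00 44 c5) = 0xc5440000
  opcode bits[31:26]=0x31: xor/RR
  rd@[25:22]=0x5 ⇒ r5
  rs@[21:18]=0x1 ⇒ r1

xor r5, r1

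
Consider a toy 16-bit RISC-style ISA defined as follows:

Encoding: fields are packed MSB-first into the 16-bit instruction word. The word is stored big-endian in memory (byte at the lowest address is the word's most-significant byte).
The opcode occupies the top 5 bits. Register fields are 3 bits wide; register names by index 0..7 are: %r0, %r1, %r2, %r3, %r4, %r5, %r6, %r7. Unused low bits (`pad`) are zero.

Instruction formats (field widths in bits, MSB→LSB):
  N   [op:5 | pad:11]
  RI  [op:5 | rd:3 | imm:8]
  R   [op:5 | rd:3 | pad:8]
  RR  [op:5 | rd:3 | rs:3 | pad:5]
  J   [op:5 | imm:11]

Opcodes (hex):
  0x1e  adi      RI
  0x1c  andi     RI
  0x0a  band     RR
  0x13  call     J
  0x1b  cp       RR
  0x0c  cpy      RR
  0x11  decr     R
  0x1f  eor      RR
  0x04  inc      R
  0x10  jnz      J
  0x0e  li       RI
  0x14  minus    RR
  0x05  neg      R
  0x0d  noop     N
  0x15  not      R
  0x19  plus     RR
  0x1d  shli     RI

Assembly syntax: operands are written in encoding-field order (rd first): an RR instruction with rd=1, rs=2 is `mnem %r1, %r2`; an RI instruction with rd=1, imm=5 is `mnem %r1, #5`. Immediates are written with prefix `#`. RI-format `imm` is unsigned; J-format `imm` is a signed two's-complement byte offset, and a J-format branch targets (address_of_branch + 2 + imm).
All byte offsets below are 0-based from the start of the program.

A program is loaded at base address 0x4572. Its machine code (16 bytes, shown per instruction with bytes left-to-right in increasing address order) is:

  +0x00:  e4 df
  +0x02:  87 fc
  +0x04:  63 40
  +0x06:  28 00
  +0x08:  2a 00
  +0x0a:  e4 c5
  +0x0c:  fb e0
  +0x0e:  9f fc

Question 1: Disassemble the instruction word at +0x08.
neg %r2

@+08  big-endian(2a 00) = 0x2a00
  top 5b → 0x5 → neg [R]
  rd@[10:8]=0x2 ⇒ %r2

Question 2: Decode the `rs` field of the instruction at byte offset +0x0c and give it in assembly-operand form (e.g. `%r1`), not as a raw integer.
[0c] fb e0 → 0xfbe0
  top 5b → 0x1f → eor [RR]
  [10:8] rd=3 = %r3
  [7:5] rs=7 = %r7

%r7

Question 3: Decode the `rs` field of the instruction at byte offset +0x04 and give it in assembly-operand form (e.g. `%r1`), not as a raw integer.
+0x04: 63 40 ⇒ word 0x6340 (big)
  opcode bits[15:11]=0xc: cpy/RR
  rd@[10:8]=0x3 ⇒ %r3
  rs@[7:5]=0x2 ⇒ %r2

%r2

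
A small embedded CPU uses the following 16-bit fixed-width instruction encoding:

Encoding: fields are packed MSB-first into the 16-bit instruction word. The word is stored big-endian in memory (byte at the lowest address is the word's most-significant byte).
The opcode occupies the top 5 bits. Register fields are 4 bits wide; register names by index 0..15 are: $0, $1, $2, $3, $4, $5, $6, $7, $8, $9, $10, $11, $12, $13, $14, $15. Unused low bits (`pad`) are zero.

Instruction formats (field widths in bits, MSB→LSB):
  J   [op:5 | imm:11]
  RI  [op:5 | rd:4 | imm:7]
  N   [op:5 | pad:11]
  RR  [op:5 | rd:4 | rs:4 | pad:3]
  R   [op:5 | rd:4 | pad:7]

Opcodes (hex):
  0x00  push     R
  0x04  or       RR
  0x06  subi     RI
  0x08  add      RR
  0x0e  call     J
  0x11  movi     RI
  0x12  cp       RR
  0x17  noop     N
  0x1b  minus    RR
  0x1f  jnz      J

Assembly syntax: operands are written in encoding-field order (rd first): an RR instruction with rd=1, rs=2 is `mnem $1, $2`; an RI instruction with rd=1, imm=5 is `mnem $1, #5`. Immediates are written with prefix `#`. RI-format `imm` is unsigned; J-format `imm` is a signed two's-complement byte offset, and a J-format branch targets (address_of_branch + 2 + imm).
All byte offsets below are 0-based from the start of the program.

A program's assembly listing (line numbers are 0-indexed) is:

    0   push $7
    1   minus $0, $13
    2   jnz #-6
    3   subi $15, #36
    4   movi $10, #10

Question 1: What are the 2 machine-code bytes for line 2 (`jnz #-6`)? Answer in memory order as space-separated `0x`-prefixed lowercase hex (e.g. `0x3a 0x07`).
2. jnz fields op=0x1f:5|imm=-6:11 → word fffah → ff fa

0xff 0xfa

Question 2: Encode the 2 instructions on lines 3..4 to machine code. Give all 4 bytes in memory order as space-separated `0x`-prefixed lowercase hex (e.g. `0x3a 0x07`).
3. subi fields op=0x6:5|rd=15:4|imm=36:7 → word 37a4h → 37 a4
4. movi fields op=0x11:5|rd=10:4|imm=10:7 → word 8d0ah → 8d 0a

0x37 0xa4 0x8d 0x0a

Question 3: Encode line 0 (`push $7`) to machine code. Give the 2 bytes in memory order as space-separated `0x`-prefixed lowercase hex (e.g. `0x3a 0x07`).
0x03 0x80

line 0 (push): pack op=0x0:5|rd=7:4|pad=0:7 = 0x0380; big→ 03 80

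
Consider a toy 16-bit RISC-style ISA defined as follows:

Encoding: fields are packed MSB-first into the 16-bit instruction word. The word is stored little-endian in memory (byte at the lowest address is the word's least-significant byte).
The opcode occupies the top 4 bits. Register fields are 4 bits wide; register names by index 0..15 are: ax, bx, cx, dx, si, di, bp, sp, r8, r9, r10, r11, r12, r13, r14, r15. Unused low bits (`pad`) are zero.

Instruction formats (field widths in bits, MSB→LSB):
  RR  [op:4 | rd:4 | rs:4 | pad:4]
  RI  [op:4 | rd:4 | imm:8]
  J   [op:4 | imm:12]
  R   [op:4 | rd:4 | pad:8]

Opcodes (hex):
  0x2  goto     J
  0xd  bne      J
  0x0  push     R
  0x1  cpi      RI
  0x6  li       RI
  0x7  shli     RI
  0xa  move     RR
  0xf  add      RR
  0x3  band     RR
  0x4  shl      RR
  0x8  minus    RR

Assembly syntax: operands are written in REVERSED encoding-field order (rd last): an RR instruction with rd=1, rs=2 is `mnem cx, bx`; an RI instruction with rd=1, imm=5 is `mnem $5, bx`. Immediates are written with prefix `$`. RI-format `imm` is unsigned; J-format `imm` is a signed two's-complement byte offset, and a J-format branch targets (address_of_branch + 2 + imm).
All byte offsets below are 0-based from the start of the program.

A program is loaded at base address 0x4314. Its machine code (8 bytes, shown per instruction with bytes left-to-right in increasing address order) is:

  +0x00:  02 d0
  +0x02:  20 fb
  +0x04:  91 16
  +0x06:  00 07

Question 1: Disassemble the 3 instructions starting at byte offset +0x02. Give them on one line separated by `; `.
add cx, r11; cpi $145, bp; push sp

@+02  little-endian(20 fb) = 0xfb20
  opcode bits[15:12]=0xf: add/RR
  [11:8] rd=11 = r11
  [7:4] rs=2 = cx
@+04  little-endian(91 16) = 0x1691
  opcode bits[15:12]=0x1: cpi/RI
  [11:8] rd=6 = bp
  [7:0] imm=145 = $145
@+06  little-endian(00 07) = 0x0700
  opcode bits[15:12]=0x0: push/R
  [11:8] rd=7 = sp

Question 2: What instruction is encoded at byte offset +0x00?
bne $2

@+00  little-endian(02 d0) = 0xd002
  op=0xd002>>12=0xd ⇒ bne (J)
  imm: (w>>0)&0xfff=0x2 → $2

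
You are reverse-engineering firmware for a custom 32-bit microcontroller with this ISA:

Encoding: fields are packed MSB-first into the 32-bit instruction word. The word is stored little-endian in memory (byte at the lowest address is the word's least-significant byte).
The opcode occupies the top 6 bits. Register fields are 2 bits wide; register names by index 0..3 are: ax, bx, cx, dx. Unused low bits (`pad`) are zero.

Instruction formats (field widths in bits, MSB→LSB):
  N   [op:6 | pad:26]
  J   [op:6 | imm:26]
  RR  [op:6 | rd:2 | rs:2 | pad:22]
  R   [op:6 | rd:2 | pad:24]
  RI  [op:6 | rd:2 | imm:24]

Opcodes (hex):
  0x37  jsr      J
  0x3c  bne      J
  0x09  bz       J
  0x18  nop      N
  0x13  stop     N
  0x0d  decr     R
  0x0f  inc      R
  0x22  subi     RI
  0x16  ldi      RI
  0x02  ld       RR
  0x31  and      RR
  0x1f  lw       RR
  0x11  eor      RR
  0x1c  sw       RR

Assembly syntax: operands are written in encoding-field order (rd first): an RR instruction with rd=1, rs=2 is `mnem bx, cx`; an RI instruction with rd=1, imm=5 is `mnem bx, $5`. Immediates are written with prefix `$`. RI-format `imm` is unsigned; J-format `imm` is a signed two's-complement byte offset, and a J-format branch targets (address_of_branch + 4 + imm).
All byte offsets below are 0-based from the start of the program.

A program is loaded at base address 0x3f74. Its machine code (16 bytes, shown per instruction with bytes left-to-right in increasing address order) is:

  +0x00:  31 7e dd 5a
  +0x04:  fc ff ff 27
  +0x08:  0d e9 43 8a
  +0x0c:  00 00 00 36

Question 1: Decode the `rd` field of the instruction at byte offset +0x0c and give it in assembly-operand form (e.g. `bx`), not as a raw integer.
+0x0c: 00 00 00 36 ⇒ word 0x36000000 (little)
  opcode bits[31:26]=0xd: decr/R
  rd: (w>>24)&0x3=0x2 → cx

cx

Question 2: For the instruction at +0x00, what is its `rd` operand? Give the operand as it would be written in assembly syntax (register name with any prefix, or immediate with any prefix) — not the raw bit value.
+0x00: 31 7e dd 5a ⇒ word 0x5add7e31 (little)
  op=0x5add7e31>>26=0x16 ⇒ ldi (RI)
  rd: (w>>24)&0x3=0x2 → cx
  imm: (w>>0)&0xffffff=0xdd7e31 → $14515761

cx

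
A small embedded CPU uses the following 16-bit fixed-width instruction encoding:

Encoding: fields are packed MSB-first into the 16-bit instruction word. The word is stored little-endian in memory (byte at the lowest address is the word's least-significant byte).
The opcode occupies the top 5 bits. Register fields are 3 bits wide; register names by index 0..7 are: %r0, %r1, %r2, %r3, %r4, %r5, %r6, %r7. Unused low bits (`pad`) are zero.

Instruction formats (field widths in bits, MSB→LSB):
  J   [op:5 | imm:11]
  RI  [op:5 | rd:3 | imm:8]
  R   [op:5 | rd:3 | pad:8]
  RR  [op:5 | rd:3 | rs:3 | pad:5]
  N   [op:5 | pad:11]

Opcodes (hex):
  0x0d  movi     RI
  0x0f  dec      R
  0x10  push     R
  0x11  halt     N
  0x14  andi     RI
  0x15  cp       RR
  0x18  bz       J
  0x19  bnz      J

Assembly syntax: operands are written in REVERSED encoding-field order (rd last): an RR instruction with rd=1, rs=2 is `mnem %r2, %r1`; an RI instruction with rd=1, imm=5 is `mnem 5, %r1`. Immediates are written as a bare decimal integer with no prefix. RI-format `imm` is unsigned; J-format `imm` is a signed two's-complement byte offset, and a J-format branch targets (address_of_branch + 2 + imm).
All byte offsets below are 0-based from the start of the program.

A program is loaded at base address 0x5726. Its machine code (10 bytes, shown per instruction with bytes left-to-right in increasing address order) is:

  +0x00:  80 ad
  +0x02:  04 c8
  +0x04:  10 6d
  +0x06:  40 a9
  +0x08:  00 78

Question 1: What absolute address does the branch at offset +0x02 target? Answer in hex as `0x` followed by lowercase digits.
0x572e

+0x02: 04 c8 ⇒ word 0xc804 (little)
  opcode bits[15:11]=0x19: bnz/J
  [10:0] imm=4 = 4
  target = base 0x5726 + off 0x02 + 2 + imm 4 = 0x572e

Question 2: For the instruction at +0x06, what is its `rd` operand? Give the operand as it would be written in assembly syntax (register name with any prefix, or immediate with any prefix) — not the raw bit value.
off 0x06: read 40 a9 as little → 0xa940
  op=0xa940>>11=0x15 ⇒ cp (RR)
  rd: (w>>8)&0x7=0x1 → %r1
  rs: (w>>5)&0x7=0x2 → %r2

%r1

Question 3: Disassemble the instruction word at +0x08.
dec %r0

+0x08: 00 78 ⇒ word 0x7800 (little)
  opcode bits[15:11]=0xf: dec/R
  rd: (w>>8)&0x7=0x0 → %r0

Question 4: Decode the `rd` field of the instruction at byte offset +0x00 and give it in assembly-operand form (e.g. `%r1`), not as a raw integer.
%r5

off 0x00: read 80 ad as little → 0xad80
  opcode bits[15:11]=0x15: cp/RR
  [10:8] rd=5 = %r5
  [7:5] rs=4 = %r4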